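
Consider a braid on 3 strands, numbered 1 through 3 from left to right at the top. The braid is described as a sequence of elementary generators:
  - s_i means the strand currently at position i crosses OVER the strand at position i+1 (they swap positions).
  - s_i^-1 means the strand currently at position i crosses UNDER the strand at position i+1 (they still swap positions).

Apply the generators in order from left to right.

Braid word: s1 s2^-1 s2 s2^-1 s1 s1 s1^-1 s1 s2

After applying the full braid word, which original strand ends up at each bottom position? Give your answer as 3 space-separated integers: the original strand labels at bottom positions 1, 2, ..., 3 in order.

Answer: 2 1 3

Derivation:
Gen 1 (s1): strand 1 crosses over strand 2. Perm now: [2 1 3]
Gen 2 (s2^-1): strand 1 crosses under strand 3. Perm now: [2 3 1]
Gen 3 (s2): strand 3 crosses over strand 1. Perm now: [2 1 3]
Gen 4 (s2^-1): strand 1 crosses under strand 3. Perm now: [2 3 1]
Gen 5 (s1): strand 2 crosses over strand 3. Perm now: [3 2 1]
Gen 6 (s1): strand 3 crosses over strand 2. Perm now: [2 3 1]
Gen 7 (s1^-1): strand 2 crosses under strand 3. Perm now: [3 2 1]
Gen 8 (s1): strand 3 crosses over strand 2. Perm now: [2 3 1]
Gen 9 (s2): strand 3 crosses over strand 1. Perm now: [2 1 3]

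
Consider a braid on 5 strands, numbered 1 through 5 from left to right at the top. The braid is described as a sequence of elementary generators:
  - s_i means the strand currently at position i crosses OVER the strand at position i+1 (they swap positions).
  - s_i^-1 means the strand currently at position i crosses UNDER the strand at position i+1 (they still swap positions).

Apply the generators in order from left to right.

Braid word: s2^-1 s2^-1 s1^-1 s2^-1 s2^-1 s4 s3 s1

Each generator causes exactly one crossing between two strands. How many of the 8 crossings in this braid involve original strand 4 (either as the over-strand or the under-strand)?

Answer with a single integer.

Gen 1: crossing 2x3. Involves strand 4? no. Count so far: 0
Gen 2: crossing 3x2. Involves strand 4? no. Count so far: 0
Gen 3: crossing 1x2. Involves strand 4? no. Count so far: 0
Gen 4: crossing 1x3. Involves strand 4? no. Count so far: 0
Gen 5: crossing 3x1. Involves strand 4? no. Count so far: 0
Gen 6: crossing 4x5. Involves strand 4? yes. Count so far: 1
Gen 7: crossing 3x5. Involves strand 4? no. Count so far: 1
Gen 8: crossing 2x1. Involves strand 4? no. Count so far: 1

Answer: 1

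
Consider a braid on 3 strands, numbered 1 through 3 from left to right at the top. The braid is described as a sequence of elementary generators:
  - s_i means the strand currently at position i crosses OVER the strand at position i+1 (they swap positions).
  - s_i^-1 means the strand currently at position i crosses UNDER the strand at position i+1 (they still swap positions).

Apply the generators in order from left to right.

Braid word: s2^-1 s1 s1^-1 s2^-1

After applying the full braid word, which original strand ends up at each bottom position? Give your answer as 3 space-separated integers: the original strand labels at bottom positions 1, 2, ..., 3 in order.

Gen 1 (s2^-1): strand 2 crosses under strand 3. Perm now: [1 3 2]
Gen 2 (s1): strand 1 crosses over strand 3. Perm now: [3 1 2]
Gen 3 (s1^-1): strand 3 crosses under strand 1. Perm now: [1 3 2]
Gen 4 (s2^-1): strand 3 crosses under strand 2. Perm now: [1 2 3]

Answer: 1 2 3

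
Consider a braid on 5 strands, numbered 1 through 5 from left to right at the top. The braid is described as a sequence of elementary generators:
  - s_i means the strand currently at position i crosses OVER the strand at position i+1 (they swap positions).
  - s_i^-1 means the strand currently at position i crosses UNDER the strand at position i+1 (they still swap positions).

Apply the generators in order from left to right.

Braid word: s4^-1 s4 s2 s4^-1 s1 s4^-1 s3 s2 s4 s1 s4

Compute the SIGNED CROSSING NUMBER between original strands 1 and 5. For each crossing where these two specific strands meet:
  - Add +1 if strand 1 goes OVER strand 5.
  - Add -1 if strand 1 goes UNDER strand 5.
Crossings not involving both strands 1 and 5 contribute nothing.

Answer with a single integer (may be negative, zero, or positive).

Gen 1: crossing 4x5. Both 1&5? no. Sum: 0
Gen 2: crossing 5x4. Both 1&5? no. Sum: 0
Gen 3: crossing 2x3. Both 1&5? no. Sum: 0
Gen 4: crossing 4x5. Both 1&5? no. Sum: 0
Gen 5: crossing 1x3. Both 1&5? no. Sum: 0
Gen 6: crossing 5x4. Both 1&5? no. Sum: 0
Gen 7: crossing 2x4. Both 1&5? no. Sum: 0
Gen 8: crossing 1x4. Both 1&5? no. Sum: 0
Gen 9: crossing 2x5. Both 1&5? no. Sum: 0
Gen 10: crossing 3x4. Both 1&5? no. Sum: 0
Gen 11: crossing 5x2. Both 1&5? no. Sum: 0

Answer: 0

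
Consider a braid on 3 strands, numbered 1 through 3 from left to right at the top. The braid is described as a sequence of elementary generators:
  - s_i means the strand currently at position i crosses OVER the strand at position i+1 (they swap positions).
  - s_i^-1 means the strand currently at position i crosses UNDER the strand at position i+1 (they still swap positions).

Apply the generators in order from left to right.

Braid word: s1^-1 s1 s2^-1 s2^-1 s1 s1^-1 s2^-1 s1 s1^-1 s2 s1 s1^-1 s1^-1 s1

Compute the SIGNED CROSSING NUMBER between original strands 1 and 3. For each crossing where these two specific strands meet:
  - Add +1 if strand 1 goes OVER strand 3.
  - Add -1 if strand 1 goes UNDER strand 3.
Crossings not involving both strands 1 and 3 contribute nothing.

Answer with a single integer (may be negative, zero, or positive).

Answer: 2

Derivation:
Gen 1: crossing 1x2. Both 1&3? no. Sum: 0
Gen 2: crossing 2x1. Both 1&3? no. Sum: 0
Gen 3: crossing 2x3. Both 1&3? no. Sum: 0
Gen 4: crossing 3x2. Both 1&3? no. Sum: 0
Gen 5: crossing 1x2. Both 1&3? no. Sum: 0
Gen 6: crossing 2x1. Both 1&3? no. Sum: 0
Gen 7: crossing 2x3. Both 1&3? no. Sum: 0
Gen 8: 1 over 3. Both 1&3? yes. Contrib: +1. Sum: 1
Gen 9: 3 under 1. Both 1&3? yes. Contrib: +1. Sum: 2
Gen 10: crossing 3x2. Both 1&3? no. Sum: 2
Gen 11: crossing 1x2. Both 1&3? no. Sum: 2
Gen 12: crossing 2x1. Both 1&3? no. Sum: 2
Gen 13: crossing 1x2. Both 1&3? no. Sum: 2
Gen 14: crossing 2x1. Both 1&3? no. Sum: 2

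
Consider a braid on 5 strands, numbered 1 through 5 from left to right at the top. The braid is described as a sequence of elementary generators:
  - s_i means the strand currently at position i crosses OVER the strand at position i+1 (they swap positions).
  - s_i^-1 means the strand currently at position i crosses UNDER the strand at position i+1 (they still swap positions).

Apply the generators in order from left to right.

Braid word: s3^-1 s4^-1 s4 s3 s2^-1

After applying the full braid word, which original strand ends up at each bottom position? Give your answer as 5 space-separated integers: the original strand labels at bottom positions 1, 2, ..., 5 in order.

Gen 1 (s3^-1): strand 3 crosses under strand 4. Perm now: [1 2 4 3 5]
Gen 2 (s4^-1): strand 3 crosses under strand 5. Perm now: [1 2 4 5 3]
Gen 3 (s4): strand 5 crosses over strand 3. Perm now: [1 2 4 3 5]
Gen 4 (s3): strand 4 crosses over strand 3. Perm now: [1 2 3 4 5]
Gen 5 (s2^-1): strand 2 crosses under strand 3. Perm now: [1 3 2 4 5]

Answer: 1 3 2 4 5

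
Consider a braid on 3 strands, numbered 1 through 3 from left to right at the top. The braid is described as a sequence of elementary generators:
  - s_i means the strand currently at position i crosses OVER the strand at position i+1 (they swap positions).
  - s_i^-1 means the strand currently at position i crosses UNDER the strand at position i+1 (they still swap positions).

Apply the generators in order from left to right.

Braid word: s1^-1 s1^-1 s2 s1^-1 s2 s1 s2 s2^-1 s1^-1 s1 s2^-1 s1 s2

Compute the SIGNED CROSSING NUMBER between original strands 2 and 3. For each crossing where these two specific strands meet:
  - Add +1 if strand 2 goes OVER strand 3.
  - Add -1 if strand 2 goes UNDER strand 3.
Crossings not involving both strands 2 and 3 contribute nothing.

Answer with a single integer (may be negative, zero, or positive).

Answer: -1

Derivation:
Gen 1: crossing 1x2. Both 2&3? no. Sum: 0
Gen 2: crossing 2x1. Both 2&3? no. Sum: 0
Gen 3: 2 over 3. Both 2&3? yes. Contrib: +1. Sum: 1
Gen 4: crossing 1x3. Both 2&3? no. Sum: 1
Gen 5: crossing 1x2. Both 2&3? no. Sum: 1
Gen 6: 3 over 2. Both 2&3? yes. Contrib: -1. Sum: 0
Gen 7: crossing 3x1. Both 2&3? no. Sum: 0
Gen 8: crossing 1x3. Both 2&3? no. Sum: 0
Gen 9: 2 under 3. Both 2&3? yes. Contrib: -1. Sum: -1
Gen 10: 3 over 2. Both 2&3? yes. Contrib: -1. Sum: -2
Gen 11: crossing 3x1. Both 2&3? no. Sum: -2
Gen 12: crossing 2x1. Both 2&3? no. Sum: -2
Gen 13: 2 over 3. Both 2&3? yes. Contrib: +1. Sum: -1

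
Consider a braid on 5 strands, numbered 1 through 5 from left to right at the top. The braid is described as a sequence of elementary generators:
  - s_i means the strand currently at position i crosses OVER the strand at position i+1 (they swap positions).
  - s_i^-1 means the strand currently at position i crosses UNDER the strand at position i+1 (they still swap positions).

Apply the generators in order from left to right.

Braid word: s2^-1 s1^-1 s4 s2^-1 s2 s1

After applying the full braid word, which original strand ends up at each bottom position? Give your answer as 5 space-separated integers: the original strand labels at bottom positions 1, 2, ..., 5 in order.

Answer: 1 3 2 5 4

Derivation:
Gen 1 (s2^-1): strand 2 crosses under strand 3. Perm now: [1 3 2 4 5]
Gen 2 (s1^-1): strand 1 crosses under strand 3. Perm now: [3 1 2 4 5]
Gen 3 (s4): strand 4 crosses over strand 5. Perm now: [3 1 2 5 4]
Gen 4 (s2^-1): strand 1 crosses under strand 2. Perm now: [3 2 1 5 4]
Gen 5 (s2): strand 2 crosses over strand 1. Perm now: [3 1 2 5 4]
Gen 6 (s1): strand 3 crosses over strand 1. Perm now: [1 3 2 5 4]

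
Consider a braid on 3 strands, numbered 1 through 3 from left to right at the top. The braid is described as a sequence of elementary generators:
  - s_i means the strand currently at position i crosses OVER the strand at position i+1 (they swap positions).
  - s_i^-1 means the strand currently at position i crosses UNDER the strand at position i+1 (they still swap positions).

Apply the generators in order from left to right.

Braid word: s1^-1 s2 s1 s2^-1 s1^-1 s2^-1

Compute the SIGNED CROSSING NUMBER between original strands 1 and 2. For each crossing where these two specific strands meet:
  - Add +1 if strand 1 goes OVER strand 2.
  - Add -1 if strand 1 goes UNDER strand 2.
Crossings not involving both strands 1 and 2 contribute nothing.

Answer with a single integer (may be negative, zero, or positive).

Gen 1: 1 under 2. Both 1&2? yes. Contrib: -1. Sum: -1
Gen 2: crossing 1x3. Both 1&2? no. Sum: -1
Gen 3: crossing 2x3. Both 1&2? no. Sum: -1
Gen 4: 2 under 1. Both 1&2? yes. Contrib: +1. Sum: 0
Gen 5: crossing 3x1. Both 1&2? no. Sum: 0
Gen 6: crossing 3x2. Both 1&2? no. Sum: 0

Answer: 0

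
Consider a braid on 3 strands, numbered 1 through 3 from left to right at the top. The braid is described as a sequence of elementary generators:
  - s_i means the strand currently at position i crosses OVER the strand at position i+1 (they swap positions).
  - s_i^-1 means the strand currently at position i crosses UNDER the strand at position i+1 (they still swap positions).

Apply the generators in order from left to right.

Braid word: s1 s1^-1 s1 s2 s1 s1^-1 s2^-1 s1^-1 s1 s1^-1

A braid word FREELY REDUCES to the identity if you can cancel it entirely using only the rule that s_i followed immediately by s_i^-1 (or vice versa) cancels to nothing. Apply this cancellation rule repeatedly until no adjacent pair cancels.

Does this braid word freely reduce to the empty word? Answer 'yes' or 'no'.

Gen 1 (s1): push. Stack: [s1]
Gen 2 (s1^-1): cancels prior s1. Stack: []
Gen 3 (s1): push. Stack: [s1]
Gen 4 (s2): push. Stack: [s1 s2]
Gen 5 (s1): push. Stack: [s1 s2 s1]
Gen 6 (s1^-1): cancels prior s1. Stack: [s1 s2]
Gen 7 (s2^-1): cancels prior s2. Stack: [s1]
Gen 8 (s1^-1): cancels prior s1. Stack: []
Gen 9 (s1): push. Stack: [s1]
Gen 10 (s1^-1): cancels prior s1. Stack: []
Reduced word: (empty)

Answer: yes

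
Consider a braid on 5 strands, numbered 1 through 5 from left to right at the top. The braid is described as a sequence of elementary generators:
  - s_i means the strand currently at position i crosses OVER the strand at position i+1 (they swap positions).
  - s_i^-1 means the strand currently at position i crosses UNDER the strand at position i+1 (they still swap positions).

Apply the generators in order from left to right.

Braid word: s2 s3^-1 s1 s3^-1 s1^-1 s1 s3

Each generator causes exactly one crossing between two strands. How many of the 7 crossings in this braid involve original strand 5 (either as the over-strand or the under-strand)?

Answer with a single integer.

Gen 1: crossing 2x3. Involves strand 5? no. Count so far: 0
Gen 2: crossing 2x4. Involves strand 5? no. Count so far: 0
Gen 3: crossing 1x3. Involves strand 5? no. Count so far: 0
Gen 4: crossing 4x2. Involves strand 5? no. Count so far: 0
Gen 5: crossing 3x1. Involves strand 5? no. Count so far: 0
Gen 6: crossing 1x3. Involves strand 5? no. Count so far: 0
Gen 7: crossing 2x4. Involves strand 5? no. Count so far: 0

Answer: 0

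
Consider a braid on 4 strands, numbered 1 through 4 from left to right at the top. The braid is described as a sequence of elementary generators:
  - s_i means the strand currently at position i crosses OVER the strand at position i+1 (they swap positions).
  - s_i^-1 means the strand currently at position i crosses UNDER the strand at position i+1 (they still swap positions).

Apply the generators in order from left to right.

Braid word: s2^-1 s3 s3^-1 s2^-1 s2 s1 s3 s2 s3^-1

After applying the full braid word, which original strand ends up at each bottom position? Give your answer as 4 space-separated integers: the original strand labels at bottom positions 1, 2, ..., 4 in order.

Gen 1 (s2^-1): strand 2 crosses under strand 3. Perm now: [1 3 2 4]
Gen 2 (s3): strand 2 crosses over strand 4. Perm now: [1 3 4 2]
Gen 3 (s3^-1): strand 4 crosses under strand 2. Perm now: [1 3 2 4]
Gen 4 (s2^-1): strand 3 crosses under strand 2. Perm now: [1 2 3 4]
Gen 5 (s2): strand 2 crosses over strand 3. Perm now: [1 3 2 4]
Gen 6 (s1): strand 1 crosses over strand 3. Perm now: [3 1 2 4]
Gen 7 (s3): strand 2 crosses over strand 4. Perm now: [3 1 4 2]
Gen 8 (s2): strand 1 crosses over strand 4. Perm now: [3 4 1 2]
Gen 9 (s3^-1): strand 1 crosses under strand 2. Perm now: [3 4 2 1]

Answer: 3 4 2 1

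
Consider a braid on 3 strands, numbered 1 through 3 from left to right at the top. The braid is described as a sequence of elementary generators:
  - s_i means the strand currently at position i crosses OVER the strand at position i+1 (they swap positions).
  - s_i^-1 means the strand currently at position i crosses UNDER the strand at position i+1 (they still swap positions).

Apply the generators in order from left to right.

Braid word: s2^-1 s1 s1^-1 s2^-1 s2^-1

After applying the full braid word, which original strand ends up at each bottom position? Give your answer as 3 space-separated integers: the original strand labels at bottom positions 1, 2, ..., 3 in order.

Gen 1 (s2^-1): strand 2 crosses under strand 3. Perm now: [1 3 2]
Gen 2 (s1): strand 1 crosses over strand 3. Perm now: [3 1 2]
Gen 3 (s1^-1): strand 3 crosses under strand 1. Perm now: [1 3 2]
Gen 4 (s2^-1): strand 3 crosses under strand 2. Perm now: [1 2 3]
Gen 5 (s2^-1): strand 2 crosses under strand 3. Perm now: [1 3 2]

Answer: 1 3 2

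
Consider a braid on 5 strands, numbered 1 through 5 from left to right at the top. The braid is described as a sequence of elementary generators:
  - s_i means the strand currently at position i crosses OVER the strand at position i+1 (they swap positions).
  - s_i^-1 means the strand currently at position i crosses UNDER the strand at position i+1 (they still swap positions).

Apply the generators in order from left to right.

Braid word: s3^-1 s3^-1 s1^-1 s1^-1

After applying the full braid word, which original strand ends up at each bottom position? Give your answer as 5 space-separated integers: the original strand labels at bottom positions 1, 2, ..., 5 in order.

Gen 1 (s3^-1): strand 3 crosses under strand 4. Perm now: [1 2 4 3 5]
Gen 2 (s3^-1): strand 4 crosses under strand 3. Perm now: [1 2 3 4 5]
Gen 3 (s1^-1): strand 1 crosses under strand 2. Perm now: [2 1 3 4 5]
Gen 4 (s1^-1): strand 2 crosses under strand 1. Perm now: [1 2 3 4 5]

Answer: 1 2 3 4 5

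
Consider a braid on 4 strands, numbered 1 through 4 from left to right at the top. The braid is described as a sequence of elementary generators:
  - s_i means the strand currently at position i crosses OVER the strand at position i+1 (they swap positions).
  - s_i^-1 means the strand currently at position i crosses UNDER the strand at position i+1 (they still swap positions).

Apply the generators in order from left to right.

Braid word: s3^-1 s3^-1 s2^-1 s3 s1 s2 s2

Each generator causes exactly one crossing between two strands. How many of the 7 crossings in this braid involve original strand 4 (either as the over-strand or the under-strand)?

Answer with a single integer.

Gen 1: crossing 3x4. Involves strand 4? yes. Count so far: 1
Gen 2: crossing 4x3. Involves strand 4? yes. Count so far: 2
Gen 3: crossing 2x3. Involves strand 4? no. Count so far: 2
Gen 4: crossing 2x4. Involves strand 4? yes. Count so far: 3
Gen 5: crossing 1x3. Involves strand 4? no. Count so far: 3
Gen 6: crossing 1x4. Involves strand 4? yes. Count so far: 4
Gen 7: crossing 4x1. Involves strand 4? yes. Count so far: 5

Answer: 5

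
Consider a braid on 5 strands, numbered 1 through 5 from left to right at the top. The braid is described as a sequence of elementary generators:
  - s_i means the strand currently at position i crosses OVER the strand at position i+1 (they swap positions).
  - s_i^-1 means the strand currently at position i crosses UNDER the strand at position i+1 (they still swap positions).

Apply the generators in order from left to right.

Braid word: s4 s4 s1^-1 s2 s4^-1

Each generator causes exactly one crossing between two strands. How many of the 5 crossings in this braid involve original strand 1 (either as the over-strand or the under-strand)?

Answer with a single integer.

Gen 1: crossing 4x5. Involves strand 1? no. Count so far: 0
Gen 2: crossing 5x4. Involves strand 1? no. Count so far: 0
Gen 3: crossing 1x2. Involves strand 1? yes. Count so far: 1
Gen 4: crossing 1x3. Involves strand 1? yes. Count so far: 2
Gen 5: crossing 4x5. Involves strand 1? no. Count so far: 2

Answer: 2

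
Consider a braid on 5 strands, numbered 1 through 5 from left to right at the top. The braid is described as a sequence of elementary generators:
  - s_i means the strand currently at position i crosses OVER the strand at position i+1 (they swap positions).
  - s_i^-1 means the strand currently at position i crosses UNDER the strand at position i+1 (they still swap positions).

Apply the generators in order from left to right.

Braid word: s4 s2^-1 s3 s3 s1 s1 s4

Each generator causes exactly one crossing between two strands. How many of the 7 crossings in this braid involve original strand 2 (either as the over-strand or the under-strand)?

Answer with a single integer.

Gen 1: crossing 4x5. Involves strand 2? no. Count so far: 0
Gen 2: crossing 2x3. Involves strand 2? yes. Count so far: 1
Gen 3: crossing 2x5. Involves strand 2? yes. Count so far: 2
Gen 4: crossing 5x2. Involves strand 2? yes. Count so far: 3
Gen 5: crossing 1x3. Involves strand 2? no. Count so far: 3
Gen 6: crossing 3x1. Involves strand 2? no. Count so far: 3
Gen 7: crossing 5x4. Involves strand 2? no. Count so far: 3

Answer: 3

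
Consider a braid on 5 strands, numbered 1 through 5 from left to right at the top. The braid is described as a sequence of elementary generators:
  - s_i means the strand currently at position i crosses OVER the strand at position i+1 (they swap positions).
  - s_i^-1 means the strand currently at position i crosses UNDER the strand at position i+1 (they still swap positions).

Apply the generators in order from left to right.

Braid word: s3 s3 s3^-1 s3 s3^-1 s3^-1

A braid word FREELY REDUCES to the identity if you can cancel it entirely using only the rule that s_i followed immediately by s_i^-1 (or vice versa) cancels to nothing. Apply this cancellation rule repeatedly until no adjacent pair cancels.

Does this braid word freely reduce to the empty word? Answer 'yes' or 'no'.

Answer: yes

Derivation:
Gen 1 (s3): push. Stack: [s3]
Gen 2 (s3): push. Stack: [s3 s3]
Gen 3 (s3^-1): cancels prior s3. Stack: [s3]
Gen 4 (s3): push. Stack: [s3 s3]
Gen 5 (s3^-1): cancels prior s3. Stack: [s3]
Gen 6 (s3^-1): cancels prior s3. Stack: []
Reduced word: (empty)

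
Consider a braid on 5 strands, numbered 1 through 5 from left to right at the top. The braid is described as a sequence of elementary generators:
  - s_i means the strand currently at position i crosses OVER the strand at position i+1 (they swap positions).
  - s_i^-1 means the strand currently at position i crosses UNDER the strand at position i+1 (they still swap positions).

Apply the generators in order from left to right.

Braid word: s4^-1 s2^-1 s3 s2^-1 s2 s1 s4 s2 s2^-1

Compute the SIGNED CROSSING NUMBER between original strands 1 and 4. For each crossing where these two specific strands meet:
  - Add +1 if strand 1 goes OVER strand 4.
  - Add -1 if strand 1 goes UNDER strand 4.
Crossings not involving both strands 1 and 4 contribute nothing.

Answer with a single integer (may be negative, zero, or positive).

Answer: 0

Derivation:
Gen 1: crossing 4x5. Both 1&4? no. Sum: 0
Gen 2: crossing 2x3. Both 1&4? no. Sum: 0
Gen 3: crossing 2x5. Both 1&4? no. Sum: 0
Gen 4: crossing 3x5. Both 1&4? no. Sum: 0
Gen 5: crossing 5x3. Both 1&4? no. Sum: 0
Gen 6: crossing 1x3. Both 1&4? no. Sum: 0
Gen 7: crossing 2x4. Both 1&4? no. Sum: 0
Gen 8: crossing 1x5. Both 1&4? no. Sum: 0
Gen 9: crossing 5x1. Both 1&4? no. Sum: 0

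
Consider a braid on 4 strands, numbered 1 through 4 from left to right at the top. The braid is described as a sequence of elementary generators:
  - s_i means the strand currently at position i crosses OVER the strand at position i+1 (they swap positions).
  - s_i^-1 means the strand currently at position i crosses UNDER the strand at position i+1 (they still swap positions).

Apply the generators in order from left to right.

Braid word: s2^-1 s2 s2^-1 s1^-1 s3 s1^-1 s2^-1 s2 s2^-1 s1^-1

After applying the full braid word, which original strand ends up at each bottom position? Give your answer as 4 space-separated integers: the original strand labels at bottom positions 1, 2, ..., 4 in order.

Gen 1 (s2^-1): strand 2 crosses under strand 3. Perm now: [1 3 2 4]
Gen 2 (s2): strand 3 crosses over strand 2. Perm now: [1 2 3 4]
Gen 3 (s2^-1): strand 2 crosses under strand 3. Perm now: [1 3 2 4]
Gen 4 (s1^-1): strand 1 crosses under strand 3. Perm now: [3 1 2 4]
Gen 5 (s3): strand 2 crosses over strand 4. Perm now: [3 1 4 2]
Gen 6 (s1^-1): strand 3 crosses under strand 1. Perm now: [1 3 4 2]
Gen 7 (s2^-1): strand 3 crosses under strand 4. Perm now: [1 4 3 2]
Gen 8 (s2): strand 4 crosses over strand 3. Perm now: [1 3 4 2]
Gen 9 (s2^-1): strand 3 crosses under strand 4. Perm now: [1 4 3 2]
Gen 10 (s1^-1): strand 1 crosses under strand 4. Perm now: [4 1 3 2]

Answer: 4 1 3 2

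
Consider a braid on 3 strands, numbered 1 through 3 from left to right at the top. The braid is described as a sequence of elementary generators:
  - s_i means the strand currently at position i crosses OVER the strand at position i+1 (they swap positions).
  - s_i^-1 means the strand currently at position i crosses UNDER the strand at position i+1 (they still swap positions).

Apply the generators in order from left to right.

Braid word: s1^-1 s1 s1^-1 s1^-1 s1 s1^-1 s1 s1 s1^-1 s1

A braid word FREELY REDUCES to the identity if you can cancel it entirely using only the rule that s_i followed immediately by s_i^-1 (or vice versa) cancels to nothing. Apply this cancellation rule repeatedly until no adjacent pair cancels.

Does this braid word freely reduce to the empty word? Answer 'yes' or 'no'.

Answer: yes

Derivation:
Gen 1 (s1^-1): push. Stack: [s1^-1]
Gen 2 (s1): cancels prior s1^-1. Stack: []
Gen 3 (s1^-1): push. Stack: [s1^-1]
Gen 4 (s1^-1): push. Stack: [s1^-1 s1^-1]
Gen 5 (s1): cancels prior s1^-1. Stack: [s1^-1]
Gen 6 (s1^-1): push. Stack: [s1^-1 s1^-1]
Gen 7 (s1): cancels prior s1^-1. Stack: [s1^-1]
Gen 8 (s1): cancels prior s1^-1. Stack: []
Gen 9 (s1^-1): push. Stack: [s1^-1]
Gen 10 (s1): cancels prior s1^-1. Stack: []
Reduced word: (empty)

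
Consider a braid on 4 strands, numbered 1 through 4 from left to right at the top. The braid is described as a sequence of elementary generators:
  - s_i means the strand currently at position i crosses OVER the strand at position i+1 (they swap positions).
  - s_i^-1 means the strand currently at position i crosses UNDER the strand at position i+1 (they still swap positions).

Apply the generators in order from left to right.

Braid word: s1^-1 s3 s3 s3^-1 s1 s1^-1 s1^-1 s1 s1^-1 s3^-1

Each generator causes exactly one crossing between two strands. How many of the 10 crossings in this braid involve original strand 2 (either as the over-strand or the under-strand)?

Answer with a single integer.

Answer: 6

Derivation:
Gen 1: crossing 1x2. Involves strand 2? yes. Count so far: 1
Gen 2: crossing 3x4. Involves strand 2? no. Count so far: 1
Gen 3: crossing 4x3. Involves strand 2? no. Count so far: 1
Gen 4: crossing 3x4. Involves strand 2? no. Count so far: 1
Gen 5: crossing 2x1. Involves strand 2? yes. Count so far: 2
Gen 6: crossing 1x2. Involves strand 2? yes. Count so far: 3
Gen 7: crossing 2x1. Involves strand 2? yes. Count so far: 4
Gen 8: crossing 1x2. Involves strand 2? yes. Count so far: 5
Gen 9: crossing 2x1. Involves strand 2? yes. Count so far: 6
Gen 10: crossing 4x3. Involves strand 2? no. Count so far: 6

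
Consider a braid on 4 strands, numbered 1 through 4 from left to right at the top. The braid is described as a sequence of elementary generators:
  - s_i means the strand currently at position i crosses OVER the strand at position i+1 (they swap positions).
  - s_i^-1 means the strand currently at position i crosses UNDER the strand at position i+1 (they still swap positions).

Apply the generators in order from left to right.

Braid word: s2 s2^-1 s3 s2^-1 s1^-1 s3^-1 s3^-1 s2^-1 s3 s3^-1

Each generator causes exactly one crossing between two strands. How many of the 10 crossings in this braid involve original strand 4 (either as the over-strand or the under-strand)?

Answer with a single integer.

Gen 1: crossing 2x3. Involves strand 4? no. Count so far: 0
Gen 2: crossing 3x2. Involves strand 4? no. Count so far: 0
Gen 3: crossing 3x4. Involves strand 4? yes. Count so far: 1
Gen 4: crossing 2x4. Involves strand 4? yes. Count so far: 2
Gen 5: crossing 1x4. Involves strand 4? yes. Count so far: 3
Gen 6: crossing 2x3. Involves strand 4? no. Count so far: 3
Gen 7: crossing 3x2. Involves strand 4? no. Count so far: 3
Gen 8: crossing 1x2. Involves strand 4? no. Count so far: 3
Gen 9: crossing 1x3. Involves strand 4? no. Count so far: 3
Gen 10: crossing 3x1. Involves strand 4? no. Count so far: 3

Answer: 3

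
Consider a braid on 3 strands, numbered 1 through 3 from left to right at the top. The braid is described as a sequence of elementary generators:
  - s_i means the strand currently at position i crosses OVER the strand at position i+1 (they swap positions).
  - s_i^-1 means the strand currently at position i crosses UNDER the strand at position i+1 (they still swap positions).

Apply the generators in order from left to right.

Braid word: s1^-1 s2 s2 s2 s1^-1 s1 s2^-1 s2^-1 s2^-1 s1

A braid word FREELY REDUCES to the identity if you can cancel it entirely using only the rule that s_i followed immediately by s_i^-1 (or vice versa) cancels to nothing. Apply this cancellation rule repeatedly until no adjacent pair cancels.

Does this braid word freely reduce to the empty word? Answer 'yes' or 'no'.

Gen 1 (s1^-1): push. Stack: [s1^-1]
Gen 2 (s2): push. Stack: [s1^-1 s2]
Gen 3 (s2): push. Stack: [s1^-1 s2 s2]
Gen 4 (s2): push. Stack: [s1^-1 s2 s2 s2]
Gen 5 (s1^-1): push. Stack: [s1^-1 s2 s2 s2 s1^-1]
Gen 6 (s1): cancels prior s1^-1. Stack: [s1^-1 s2 s2 s2]
Gen 7 (s2^-1): cancels prior s2. Stack: [s1^-1 s2 s2]
Gen 8 (s2^-1): cancels prior s2. Stack: [s1^-1 s2]
Gen 9 (s2^-1): cancels prior s2. Stack: [s1^-1]
Gen 10 (s1): cancels prior s1^-1. Stack: []
Reduced word: (empty)

Answer: yes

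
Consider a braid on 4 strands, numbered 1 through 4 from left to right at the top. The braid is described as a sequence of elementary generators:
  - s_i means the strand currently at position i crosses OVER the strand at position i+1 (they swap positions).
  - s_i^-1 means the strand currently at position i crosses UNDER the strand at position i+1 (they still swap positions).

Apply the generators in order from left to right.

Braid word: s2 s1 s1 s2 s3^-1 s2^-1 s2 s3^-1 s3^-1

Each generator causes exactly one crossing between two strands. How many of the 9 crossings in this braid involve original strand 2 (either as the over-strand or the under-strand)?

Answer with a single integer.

Answer: 4

Derivation:
Gen 1: crossing 2x3. Involves strand 2? yes. Count so far: 1
Gen 2: crossing 1x3. Involves strand 2? no. Count so far: 1
Gen 3: crossing 3x1. Involves strand 2? no. Count so far: 1
Gen 4: crossing 3x2. Involves strand 2? yes. Count so far: 2
Gen 5: crossing 3x4. Involves strand 2? no. Count so far: 2
Gen 6: crossing 2x4. Involves strand 2? yes. Count so far: 3
Gen 7: crossing 4x2. Involves strand 2? yes. Count so far: 4
Gen 8: crossing 4x3. Involves strand 2? no. Count so far: 4
Gen 9: crossing 3x4. Involves strand 2? no. Count so far: 4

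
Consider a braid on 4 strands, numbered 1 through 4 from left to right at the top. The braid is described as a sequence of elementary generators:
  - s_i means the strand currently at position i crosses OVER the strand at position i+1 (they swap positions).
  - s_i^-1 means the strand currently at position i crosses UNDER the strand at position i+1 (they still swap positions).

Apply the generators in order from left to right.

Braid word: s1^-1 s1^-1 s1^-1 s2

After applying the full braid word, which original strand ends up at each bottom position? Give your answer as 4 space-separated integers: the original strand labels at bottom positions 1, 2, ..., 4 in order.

Gen 1 (s1^-1): strand 1 crosses under strand 2. Perm now: [2 1 3 4]
Gen 2 (s1^-1): strand 2 crosses under strand 1. Perm now: [1 2 3 4]
Gen 3 (s1^-1): strand 1 crosses under strand 2. Perm now: [2 1 3 4]
Gen 4 (s2): strand 1 crosses over strand 3. Perm now: [2 3 1 4]

Answer: 2 3 1 4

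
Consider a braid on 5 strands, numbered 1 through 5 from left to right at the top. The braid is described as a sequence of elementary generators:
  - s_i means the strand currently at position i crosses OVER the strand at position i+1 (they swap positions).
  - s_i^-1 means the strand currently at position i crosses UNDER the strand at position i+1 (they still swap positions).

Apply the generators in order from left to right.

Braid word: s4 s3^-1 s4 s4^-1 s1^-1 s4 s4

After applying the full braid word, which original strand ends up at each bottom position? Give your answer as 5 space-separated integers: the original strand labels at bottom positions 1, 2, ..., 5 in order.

Answer: 2 1 5 3 4

Derivation:
Gen 1 (s4): strand 4 crosses over strand 5. Perm now: [1 2 3 5 4]
Gen 2 (s3^-1): strand 3 crosses under strand 5. Perm now: [1 2 5 3 4]
Gen 3 (s4): strand 3 crosses over strand 4. Perm now: [1 2 5 4 3]
Gen 4 (s4^-1): strand 4 crosses under strand 3. Perm now: [1 2 5 3 4]
Gen 5 (s1^-1): strand 1 crosses under strand 2. Perm now: [2 1 5 3 4]
Gen 6 (s4): strand 3 crosses over strand 4. Perm now: [2 1 5 4 3]
Gen 7 (s4): strand 4 crosses over strand 3. Perm now: [2 1 5 3 4]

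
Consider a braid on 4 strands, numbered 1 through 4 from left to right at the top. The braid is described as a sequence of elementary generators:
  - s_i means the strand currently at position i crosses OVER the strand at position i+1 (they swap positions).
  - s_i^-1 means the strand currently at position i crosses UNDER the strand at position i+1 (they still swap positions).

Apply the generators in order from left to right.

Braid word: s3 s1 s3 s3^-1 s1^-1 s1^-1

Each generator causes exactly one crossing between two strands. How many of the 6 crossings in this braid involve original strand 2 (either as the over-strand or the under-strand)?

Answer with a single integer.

Gen 1: crossing 3x4. Involves strand 2? no. Count so far: 0
Gen 2: crossing 1x2. Involves strand 2? yes. Count so far: 1
Gen 3: crossing 4x3. Involves strand 2? no. Count so far: 1
Gen 4: crossing 3x4. Involves strand 2? no. Count so far: 1
Gen 5: crossing 2x1. Involves strand 2? yes. Count so far: 2
Gen 6: crossing 1x2. Involves strand 2? yes. Count so far: 3

Answer: 3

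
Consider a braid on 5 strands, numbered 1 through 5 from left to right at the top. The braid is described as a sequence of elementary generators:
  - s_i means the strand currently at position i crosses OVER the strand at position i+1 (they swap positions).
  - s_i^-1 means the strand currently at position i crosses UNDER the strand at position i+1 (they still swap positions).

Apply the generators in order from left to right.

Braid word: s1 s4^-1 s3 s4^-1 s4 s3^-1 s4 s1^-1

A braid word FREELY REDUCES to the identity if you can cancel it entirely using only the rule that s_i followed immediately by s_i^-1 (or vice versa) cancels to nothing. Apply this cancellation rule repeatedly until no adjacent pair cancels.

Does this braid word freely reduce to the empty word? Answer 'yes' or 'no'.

Answer: yes

Derivation:
Gen 1 (s1): push. Stack: [s1]
Gen 2 (s4^-1): push. Stack: [s1 s4^-1]
Gen 3 (s3): push. Stack: [s1 s4^-1 s3]
Gen 4 (s4^-1): push. Stack: [s1 s4^-1 s3 s4^-1]
Gen 5 (s4): cancels prior s4^-1. Stack: [s1 s4^-1 s3]
Gen 6 (s3^-1): cancels prior s3. Stack: [s1 s4^-1]
Gen 7 (s4): cancels prior s4^-1. Stack: [s1]
Gen 8 (s1^-1): cancels prior s1. Stack: []
Reduced word: (empty)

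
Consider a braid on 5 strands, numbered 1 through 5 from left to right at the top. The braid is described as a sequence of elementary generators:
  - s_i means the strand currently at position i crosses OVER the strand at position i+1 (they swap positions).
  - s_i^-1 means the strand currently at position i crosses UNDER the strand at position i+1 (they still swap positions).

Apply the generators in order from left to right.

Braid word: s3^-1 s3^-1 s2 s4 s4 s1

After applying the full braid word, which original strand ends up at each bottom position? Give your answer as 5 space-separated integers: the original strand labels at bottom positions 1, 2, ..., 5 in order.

Answer: 3 1 2 4 5

Derivation:
Gen 1 (s3^-1): strand 3 crosses under strand 4. Perm now: [1 2 4 3 5]
Gen 2 (s3^-1): strand 4 crosses under strand 3. Perm now: [1 2 3 4 5]
Gen 3 (s2): strand 2 crosses over strand 3. Perm now: [1 3 2 4 5]
Gen 4 (s4): strand 4 crosses over strand 5. Perm now: [1 3 2 5 4]
Gen 5 (s4): strand 5 crosses over strand 4. Perm now: [1 3 2 4 5]
Gen 6 (s1): strand 1 crosses over strand 3. Perm now: [3 1 2 4 5]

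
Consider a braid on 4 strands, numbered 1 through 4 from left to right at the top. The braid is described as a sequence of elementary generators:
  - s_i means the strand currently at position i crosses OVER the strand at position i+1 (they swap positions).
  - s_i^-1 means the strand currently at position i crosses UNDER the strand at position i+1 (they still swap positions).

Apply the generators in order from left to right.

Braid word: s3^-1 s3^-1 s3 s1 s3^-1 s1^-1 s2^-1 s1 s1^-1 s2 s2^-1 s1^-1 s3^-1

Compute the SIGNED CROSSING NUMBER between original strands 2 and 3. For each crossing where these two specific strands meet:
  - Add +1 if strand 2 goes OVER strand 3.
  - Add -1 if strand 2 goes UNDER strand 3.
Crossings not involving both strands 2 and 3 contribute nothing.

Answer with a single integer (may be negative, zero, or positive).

Gen 1: crossing 3x4. Both 2&3? no. Sum: 0
Gen 2: crossing 4x3. Both 2&3? no. Sum: 0
Gen 3: crossing 3x4. Both 2&3? no. Sum: 0
Gen 4: crossing 1x2. Both 2&3? no. Sum: 0
Gen 5: crossing 4x3. Both 2&3? no. Sum: 0
Gen 6: crossing 2x1. Both 2&3? no. Sum: 0
Gen 7: 2 under 3. Both 2&3? yes. Contrib: -1. Sum: -1
Gen 8: crossing 1x3. Both 2&3? no. Sum: -1
Gen 9: crossing 3x1. Both 2&3? no. Sum: -1
Gen 10: 3 over 2. Both 2&3? yes. Contrib: -1. Sum: -2
Gen 11: 2 under 3. Both 2&3? yes. Contrib: -1. Sum: -3
Gen 12: crossing 1x3. Both 2&3? no. Sum: -3
Gen 13: crossing 2x4. Both 2&3? no. Sum: -3

Answer: -3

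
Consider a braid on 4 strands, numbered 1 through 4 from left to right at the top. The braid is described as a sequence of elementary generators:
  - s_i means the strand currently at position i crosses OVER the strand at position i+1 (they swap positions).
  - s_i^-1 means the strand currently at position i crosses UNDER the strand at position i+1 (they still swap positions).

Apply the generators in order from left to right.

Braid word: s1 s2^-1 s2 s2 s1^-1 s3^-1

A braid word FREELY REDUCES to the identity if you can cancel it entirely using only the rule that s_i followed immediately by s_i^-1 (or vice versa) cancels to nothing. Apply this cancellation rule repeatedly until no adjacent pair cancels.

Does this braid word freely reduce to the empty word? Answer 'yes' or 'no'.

Gen 1 (s1): push. Stack: [s1]
Gen 2 (s2^-1): push. Stack: [s1 s2^-1]
Gen 3 (s2): cancels prior s2^-1. Stack: [s1]
Gen 4 (s2): push. Stack: [s1 s2]
Gen 5 (s1^-1): push. Stack: [s1 s2 s1^-1]
Gen 6 (s3^-1): push. Stack: [s1 s2 s1^-1 s3^-1]
Reduced word: s1 s2 s1^-1 s3^-1

Answer: no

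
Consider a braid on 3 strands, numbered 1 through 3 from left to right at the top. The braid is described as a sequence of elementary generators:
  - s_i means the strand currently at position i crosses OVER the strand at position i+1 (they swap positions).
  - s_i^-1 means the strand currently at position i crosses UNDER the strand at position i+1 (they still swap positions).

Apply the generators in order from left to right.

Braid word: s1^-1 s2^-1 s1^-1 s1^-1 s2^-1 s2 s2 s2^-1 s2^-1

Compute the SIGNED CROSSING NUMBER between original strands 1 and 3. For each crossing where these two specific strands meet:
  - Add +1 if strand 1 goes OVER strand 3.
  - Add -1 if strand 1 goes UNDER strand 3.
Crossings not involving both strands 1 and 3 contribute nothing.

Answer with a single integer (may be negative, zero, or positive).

Gen 1: crossing 1x2. Both 1&3? no. Sum: 0
Gen 2: 1 under 3. Both 1&3? yes. Contrib: -1. Sum: -1
Gen 3: crossing 2x3. Both 1&3? no. Sum: -1
Gen 4: crossing 3x2. Both 1&3? no. Sum: -1
Gen 5: 3 under 1. Both 1&3? yes. Contrib: +1. Sum: 0
Gen 6: 1 over 3. Both 1&3? yes. Contrib: +1. Sum: 1
Gen 7: 3 over 1. Both 1&3? yes. Contrib: -1. Sum: 0
Gen 8: 1 under 3. Both 1&3? yes. Contrib: -1. Sum: -1
Gen 9: 3 under 1. Both 1&3? yes. Contrib: +1. Sum: 0

Answer: 0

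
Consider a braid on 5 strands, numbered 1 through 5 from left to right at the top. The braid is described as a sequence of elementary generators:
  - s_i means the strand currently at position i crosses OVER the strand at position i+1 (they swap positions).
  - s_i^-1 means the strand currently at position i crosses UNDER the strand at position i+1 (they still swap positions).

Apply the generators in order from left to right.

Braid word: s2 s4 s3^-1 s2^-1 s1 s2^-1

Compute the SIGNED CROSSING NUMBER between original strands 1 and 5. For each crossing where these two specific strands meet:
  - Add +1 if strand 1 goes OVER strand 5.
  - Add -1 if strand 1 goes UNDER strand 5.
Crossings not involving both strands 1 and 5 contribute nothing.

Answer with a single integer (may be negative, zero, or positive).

Answer: 1

Derivation:
Gen 1: crossing 2x3. Both 1&5? no. Sum: 0
Gen 2: crossing 4x5. Both 1&5? no. Sum: 0
Gen 3: crossing 2x5. Both 1&5? no. Sum: 0
Gen 4: crossing 3x5. Both 1&5? no. Sum: 0
Gen 5: 1 over 5. Both 1&5? yes. Contrib: +1. Sum: 1
Gen 6: crossing 1x3. Both 1&5? no. Sum: 1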